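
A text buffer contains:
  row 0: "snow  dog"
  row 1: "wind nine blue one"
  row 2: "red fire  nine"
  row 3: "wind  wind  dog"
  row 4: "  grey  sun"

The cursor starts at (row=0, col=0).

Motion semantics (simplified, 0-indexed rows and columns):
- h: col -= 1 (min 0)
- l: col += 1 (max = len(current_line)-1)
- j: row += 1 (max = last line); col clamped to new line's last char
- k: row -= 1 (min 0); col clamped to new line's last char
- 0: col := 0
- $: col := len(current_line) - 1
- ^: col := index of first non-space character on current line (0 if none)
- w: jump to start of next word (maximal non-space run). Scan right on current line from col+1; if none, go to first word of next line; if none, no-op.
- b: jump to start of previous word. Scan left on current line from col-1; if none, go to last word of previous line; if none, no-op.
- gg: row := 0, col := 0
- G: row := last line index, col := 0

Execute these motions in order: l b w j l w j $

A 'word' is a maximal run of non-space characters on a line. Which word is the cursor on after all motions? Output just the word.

After 1 (l): row=0 col=1 char='n'
After 2 (b): row=0 col=0 char='s'
After 3 (w): row=0 col=6 char='d'
After 4 (j): row=1 col=6 char='i'
After 5 (l): row=1 col=7 char='n'
After 6 (w): row=1 col=10 char='b'
After 7 (j): row=2 col=10 char='n'
After 8 ($): row=2 col=13 char='e'

Answer: nine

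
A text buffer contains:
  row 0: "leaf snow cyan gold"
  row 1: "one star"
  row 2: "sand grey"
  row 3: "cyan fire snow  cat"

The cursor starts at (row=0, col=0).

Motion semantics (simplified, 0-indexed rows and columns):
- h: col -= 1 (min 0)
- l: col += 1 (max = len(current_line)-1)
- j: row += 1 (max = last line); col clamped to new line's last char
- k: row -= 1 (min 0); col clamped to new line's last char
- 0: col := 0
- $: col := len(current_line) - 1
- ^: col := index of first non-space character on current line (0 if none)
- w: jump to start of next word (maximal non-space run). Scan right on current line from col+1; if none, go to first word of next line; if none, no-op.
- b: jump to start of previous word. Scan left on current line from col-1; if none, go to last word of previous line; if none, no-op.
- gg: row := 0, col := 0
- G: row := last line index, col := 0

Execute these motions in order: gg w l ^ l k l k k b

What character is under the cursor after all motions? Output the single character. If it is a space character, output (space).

After 1 (gg): row=0 col=0 char='l'
After 2 (w): row=0 col=5 char='s'
After 3 (l): row=0 col=6 char='n'
After 4 (^): row=0 col=0 char='l'
After 5 (l): row=0 col=1 char='e'
After 6 (k): row=0 col=1 char='e'
After 7 (l): row=0 col=2 char='a'
After 8 (k): row=0 col=2 char='a'
After 9 (k): row=0 col=2 char='a'
After 10 (b): row=0 col=0 char='l'

Answer: l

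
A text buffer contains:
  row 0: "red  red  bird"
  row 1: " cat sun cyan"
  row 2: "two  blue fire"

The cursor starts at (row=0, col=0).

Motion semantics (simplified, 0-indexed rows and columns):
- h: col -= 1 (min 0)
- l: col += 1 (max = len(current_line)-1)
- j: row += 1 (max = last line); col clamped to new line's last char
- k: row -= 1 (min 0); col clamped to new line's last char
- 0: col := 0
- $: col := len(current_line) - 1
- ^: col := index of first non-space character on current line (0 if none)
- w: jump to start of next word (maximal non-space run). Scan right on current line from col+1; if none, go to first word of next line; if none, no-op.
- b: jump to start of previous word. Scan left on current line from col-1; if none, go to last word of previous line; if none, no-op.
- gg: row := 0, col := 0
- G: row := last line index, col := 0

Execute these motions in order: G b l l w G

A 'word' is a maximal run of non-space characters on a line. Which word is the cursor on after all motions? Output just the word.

Answer: two

Derivation:
After 1 (G): row=2 col=0 char='t'
After 2 (b): row=1 col=9 char='c'
After 3 (l): row=1 col=10 char='y'
After 4 (l): row=1 col=11 char='a'
After 5 (w): row=2 col=0 char='t'
After 6 (G): row=2 col=0 char='t'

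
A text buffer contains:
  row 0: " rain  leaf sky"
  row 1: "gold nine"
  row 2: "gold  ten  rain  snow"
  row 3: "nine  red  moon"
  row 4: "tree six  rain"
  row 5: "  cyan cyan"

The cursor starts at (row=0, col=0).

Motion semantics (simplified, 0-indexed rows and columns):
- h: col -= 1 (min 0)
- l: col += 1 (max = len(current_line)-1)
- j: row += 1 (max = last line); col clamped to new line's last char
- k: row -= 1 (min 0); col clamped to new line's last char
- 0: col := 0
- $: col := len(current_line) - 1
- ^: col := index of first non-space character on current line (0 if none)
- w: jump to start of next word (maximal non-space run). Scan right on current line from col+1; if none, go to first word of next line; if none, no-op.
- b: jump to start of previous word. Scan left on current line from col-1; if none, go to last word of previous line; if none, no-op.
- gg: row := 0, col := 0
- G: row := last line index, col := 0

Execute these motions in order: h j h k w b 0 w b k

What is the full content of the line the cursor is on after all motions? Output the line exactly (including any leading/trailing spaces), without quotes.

Answer:  rain  leaf sky

Derivation:
After 1 (h): row=0 col=0 char='_'
After 2 (j): row=1 col=0 char='g'
After 3 (h): row=1 col=0 char='g'
After 4 (k): row=0 col=0 char='_'
After 5 (w): row=0 col=1 char='r'
After 6 (b): row=0 col=1 char='r'
After 7 (0): row=0 col=0 char='_'
After 8 (w): row=0 col=1 char='r'
After 9 (b): row=0 col=1 char='r'
After 10 (k): row=0 col=1 char='r'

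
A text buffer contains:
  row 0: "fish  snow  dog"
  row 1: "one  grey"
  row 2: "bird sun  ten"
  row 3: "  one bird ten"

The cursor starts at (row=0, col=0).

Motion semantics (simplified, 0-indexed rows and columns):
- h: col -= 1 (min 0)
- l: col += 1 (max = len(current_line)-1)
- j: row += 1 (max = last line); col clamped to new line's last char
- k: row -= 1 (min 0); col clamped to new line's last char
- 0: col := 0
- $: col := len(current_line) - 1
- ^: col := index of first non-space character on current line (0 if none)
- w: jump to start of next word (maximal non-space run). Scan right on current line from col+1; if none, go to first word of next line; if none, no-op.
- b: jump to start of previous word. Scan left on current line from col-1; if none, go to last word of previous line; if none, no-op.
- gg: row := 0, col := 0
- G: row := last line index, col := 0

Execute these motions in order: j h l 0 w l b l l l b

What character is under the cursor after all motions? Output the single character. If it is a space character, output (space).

Answer: g

Derivation:
After 1 (j): row=1 col=0 char='o'
After 2 (h): row=1 col=0 char='o'
After 3 (l): row=1 col=1 char='n'
After 4 (0): row=1 col=0 char='o'
After 5 (w): row=1 col=5 char='g'
After 6 (l): row=1 col=6 char='r'
After 7 (b): row=1 col=5 char='g'
After 8 (l): row=1 col=6 char='r'
After 9 (l): row=1 col=7 char='e'
After 10 (l): row=1 col=8 char='y'
After 11 (b): row=1 col=5 char='g'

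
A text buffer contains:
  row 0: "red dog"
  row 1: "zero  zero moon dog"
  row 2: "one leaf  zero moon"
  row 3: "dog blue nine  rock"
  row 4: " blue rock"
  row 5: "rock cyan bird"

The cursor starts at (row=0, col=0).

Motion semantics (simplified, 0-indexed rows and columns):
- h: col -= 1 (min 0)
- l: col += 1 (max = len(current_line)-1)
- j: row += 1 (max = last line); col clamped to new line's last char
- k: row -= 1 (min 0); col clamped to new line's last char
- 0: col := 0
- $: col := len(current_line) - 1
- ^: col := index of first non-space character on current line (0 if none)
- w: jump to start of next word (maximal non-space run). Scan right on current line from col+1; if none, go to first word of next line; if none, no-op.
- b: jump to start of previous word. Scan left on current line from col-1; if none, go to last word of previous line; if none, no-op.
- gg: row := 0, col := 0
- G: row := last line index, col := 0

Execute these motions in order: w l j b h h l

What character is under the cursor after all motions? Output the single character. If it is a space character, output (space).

After 1 (w): row=0 col=4 char='d'
After 2 (l): row=0 col=5 char='o'
After 3 (j): row=1 col=5 char='_'
After 4 (b): row=1 col=0 char='z'
After 5 (h): row=1 col=0 char='z'
After 6 (h): row=1 col=0 char='z'
After 7 (l): row=1 col=1 char='e'

Answer: e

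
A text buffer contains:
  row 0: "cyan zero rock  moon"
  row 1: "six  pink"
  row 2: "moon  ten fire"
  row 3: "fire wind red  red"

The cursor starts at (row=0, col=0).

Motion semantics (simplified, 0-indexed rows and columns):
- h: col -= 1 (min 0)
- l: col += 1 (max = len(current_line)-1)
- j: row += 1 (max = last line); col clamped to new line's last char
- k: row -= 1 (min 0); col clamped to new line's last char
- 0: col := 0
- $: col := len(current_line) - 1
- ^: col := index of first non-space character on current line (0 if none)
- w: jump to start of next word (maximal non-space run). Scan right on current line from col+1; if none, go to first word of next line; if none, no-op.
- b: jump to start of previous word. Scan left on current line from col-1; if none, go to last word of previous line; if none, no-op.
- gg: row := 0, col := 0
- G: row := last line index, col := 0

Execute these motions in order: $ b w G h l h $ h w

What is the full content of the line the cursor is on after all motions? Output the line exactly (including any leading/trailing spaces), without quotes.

After 1 ($): row=0 col=19 char='n'
After 2 (b): row=0 col=16 char='m'
After 3 (w): row=1 col=0 char='s'
After 4 (G): row=3 col=0 char='f'
After 5 (h): row=3 col=0 char='f'
After 6 (l): row=3 col=1 char='i'
After 7 (h): row=3 col=0 char='f'
After 8 ($): row=3 col=17 char='d'
After 9 (h): row=3 col=16 char='e'
After 10 (w): row=3 col=16 char='e'

Answer: fire wind red  red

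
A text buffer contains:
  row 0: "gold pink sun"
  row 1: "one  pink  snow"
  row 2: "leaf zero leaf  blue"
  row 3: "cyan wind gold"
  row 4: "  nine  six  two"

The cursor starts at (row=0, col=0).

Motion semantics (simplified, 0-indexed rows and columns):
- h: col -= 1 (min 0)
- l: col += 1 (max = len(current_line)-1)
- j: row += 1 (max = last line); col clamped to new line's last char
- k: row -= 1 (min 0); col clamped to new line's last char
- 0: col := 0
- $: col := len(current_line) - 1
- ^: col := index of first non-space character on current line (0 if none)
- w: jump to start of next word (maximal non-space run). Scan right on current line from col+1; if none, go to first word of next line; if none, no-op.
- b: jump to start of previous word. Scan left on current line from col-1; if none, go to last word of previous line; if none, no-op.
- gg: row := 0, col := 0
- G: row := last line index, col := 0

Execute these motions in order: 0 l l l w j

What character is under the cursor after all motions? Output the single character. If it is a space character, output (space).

After 1 (0): row=0 col=0 char='g'
After 2 (l): row=0 col=1 char='o'
After 3 (l): row=0 col=2 char='l'
After 4 (l): row=0 col=3 char='d'
After 5 (w): row=0 col=5 char='p'
After 6 (j): row=1 col=5 char='p'

Answer: p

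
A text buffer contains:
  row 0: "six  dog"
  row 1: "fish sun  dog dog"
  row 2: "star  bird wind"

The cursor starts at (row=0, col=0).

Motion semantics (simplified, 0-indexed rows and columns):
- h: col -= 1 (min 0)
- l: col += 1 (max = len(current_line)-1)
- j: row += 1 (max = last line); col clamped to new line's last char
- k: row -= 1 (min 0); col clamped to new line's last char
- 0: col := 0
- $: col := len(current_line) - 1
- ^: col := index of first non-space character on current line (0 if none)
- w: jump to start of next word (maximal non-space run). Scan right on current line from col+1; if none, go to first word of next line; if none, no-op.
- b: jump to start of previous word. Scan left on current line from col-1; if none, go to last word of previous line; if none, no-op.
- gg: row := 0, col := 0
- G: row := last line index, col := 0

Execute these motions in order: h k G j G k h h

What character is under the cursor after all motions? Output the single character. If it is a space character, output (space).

Answer: f

Derivation:
After 1 (h): row=0 col=0 char='s'
After 2 (k): row=0 col=0 char='s'
After 3 (G): row=2 col=0 char='s'
After 4 (j): row=2 col=0 char='s'
After 5 (G): row=2 col=0 char='s'
After 6 (k): row=1 col=0 char='f'
After 7 (h): row=1 col=0 char='f'
After 8 (h): row=1 col=0 char='f'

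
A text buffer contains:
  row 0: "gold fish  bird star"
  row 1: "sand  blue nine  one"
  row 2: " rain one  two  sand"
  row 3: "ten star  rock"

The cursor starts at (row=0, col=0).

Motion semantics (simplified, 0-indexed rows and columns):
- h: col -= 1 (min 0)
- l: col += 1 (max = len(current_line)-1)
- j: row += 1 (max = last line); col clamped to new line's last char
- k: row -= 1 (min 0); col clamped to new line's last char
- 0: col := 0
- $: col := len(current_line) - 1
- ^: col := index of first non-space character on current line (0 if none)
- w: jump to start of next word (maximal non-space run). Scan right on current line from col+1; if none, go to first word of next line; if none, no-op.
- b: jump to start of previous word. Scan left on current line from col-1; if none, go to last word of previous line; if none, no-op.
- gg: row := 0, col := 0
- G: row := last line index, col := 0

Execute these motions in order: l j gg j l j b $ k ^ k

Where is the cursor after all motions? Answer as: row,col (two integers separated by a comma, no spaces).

After 1 (l): row=0 col=1 char='o'
After 2 (j): row=1 col=1 char='a'
After 3 (gg): row=0 col=0 char='g'
After 4 (j): row=1 col=0 char='s'
After 5 (l): row=1 col=1 char='a'
After 6 (j): row=2 col=1 char='r'
After 7 (b): row=1 col=17 char='o'
After 8 ($): row=1 col=19 char='e'
After 9 (k): row=0 col=19 char='r'
After 10 (^): row=0 col=0 char='g'
After 11 (k): row=0 col=0 char='g'

Answer: 0,0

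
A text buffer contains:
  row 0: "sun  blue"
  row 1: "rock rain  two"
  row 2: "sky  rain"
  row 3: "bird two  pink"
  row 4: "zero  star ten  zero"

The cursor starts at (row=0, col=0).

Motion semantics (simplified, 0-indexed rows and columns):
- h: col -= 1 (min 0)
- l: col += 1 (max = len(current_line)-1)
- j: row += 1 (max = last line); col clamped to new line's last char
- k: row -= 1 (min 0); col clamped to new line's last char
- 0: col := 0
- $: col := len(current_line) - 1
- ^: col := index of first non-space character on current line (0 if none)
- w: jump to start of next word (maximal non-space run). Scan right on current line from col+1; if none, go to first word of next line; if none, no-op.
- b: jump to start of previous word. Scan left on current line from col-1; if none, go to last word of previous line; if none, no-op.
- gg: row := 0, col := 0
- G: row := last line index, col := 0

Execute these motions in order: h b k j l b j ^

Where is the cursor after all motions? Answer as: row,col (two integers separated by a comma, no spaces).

After 1 (h): row=0 col=0 char='s'
After 2 (b): row=0 col=0 char='s'
After 3 (k): row=0 col=0 char='s'
After 4 (j): row=1 col=0 char='r'
After 5 (l): row=1 col=1 char='o'
After 6 (b): row=1 col=0 char='r'
After 7 (j): row=2 col=0 char='s'
After 8 (^): row=2 col=0 char='s'

Answer: 2,0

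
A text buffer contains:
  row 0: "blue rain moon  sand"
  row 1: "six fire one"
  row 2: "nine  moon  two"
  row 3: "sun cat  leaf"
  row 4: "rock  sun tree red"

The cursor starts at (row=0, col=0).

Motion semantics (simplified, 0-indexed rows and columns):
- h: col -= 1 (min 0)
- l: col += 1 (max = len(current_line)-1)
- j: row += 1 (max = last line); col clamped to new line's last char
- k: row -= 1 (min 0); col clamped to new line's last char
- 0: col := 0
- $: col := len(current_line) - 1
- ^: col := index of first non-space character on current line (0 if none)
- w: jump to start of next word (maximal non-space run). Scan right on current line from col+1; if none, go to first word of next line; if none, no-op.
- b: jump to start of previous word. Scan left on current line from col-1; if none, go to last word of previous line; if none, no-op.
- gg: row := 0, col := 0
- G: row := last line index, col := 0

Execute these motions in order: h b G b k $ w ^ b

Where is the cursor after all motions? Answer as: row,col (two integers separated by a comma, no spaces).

Answer: 2,12

Derivation:
After 1 (h): row=0 col=0 char='b'
After 2 (b): row=0 col=0 char='b'
After 3 (G): row=4 col=0 char='r'
After 4 (b): row=3 col=9 char='l'
After 5 (k): row=2 col=9 char='n'
After 6 ($): row=2 col=14 char='o'
After 7 (w): row=3 col=0 char='s'
After 8 (^): row=3 col=0 char='s'
After 9 (b): row=2 col=12 char='t'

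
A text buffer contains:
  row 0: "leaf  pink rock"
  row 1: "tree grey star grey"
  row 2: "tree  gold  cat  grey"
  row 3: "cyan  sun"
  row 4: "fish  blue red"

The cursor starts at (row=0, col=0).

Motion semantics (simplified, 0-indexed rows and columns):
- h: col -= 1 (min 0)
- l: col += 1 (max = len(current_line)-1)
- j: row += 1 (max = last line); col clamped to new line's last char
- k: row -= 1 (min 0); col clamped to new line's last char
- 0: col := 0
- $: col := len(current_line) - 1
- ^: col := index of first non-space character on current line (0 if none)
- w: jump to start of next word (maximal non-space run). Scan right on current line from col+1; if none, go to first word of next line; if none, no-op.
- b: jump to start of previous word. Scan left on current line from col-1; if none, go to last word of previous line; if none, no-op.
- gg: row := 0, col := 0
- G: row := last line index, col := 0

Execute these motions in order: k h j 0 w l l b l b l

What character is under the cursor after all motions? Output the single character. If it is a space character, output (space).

After 1 (k): row=0 col=0 char='l'
After 2 (h): row=0 col=0 char='l'
After 3 (j): row=1 col=0 char='t'
After 4 (0): row=1 col=0 char='t'
After 5 (w): row=1 col=5 char='g'
After 6 (l): row=1 col=6 char='r'
After 7 (l): row=1 col=7 char='e'
After 8 (b): row=1 col=5 char='g'
After 9 (l): row=1 col=6 char='r'
After 10 (b): row=1 col=5 char='g'
After 11 (l): row=1 col=6 char='r'

Answer: r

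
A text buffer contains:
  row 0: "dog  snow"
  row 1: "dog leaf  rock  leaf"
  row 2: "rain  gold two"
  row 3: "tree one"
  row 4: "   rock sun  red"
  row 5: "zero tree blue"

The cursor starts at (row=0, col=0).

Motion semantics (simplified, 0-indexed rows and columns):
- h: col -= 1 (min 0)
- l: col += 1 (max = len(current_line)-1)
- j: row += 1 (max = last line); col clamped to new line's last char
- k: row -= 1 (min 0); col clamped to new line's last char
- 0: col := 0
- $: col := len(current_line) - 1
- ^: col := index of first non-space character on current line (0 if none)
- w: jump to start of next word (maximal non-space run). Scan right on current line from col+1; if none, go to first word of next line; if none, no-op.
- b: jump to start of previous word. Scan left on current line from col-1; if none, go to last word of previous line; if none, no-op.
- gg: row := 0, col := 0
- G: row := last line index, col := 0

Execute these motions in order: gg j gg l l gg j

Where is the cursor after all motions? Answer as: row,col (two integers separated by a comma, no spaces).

Answer: 1,0

Derivation:
After 1 (gg): row=0 col=0 char='d'
After 2 (j): row=1 col=0 char='d'
After 3 (gg): row=0 col=0 char='d'
After 4 (l): row=0 col=1 char='o'
After 5 (l): row=0 col=2 char='g'
After 6 (gg): row=0 col=0 char='d'
After 7 (j): row=1 col=0 char='d'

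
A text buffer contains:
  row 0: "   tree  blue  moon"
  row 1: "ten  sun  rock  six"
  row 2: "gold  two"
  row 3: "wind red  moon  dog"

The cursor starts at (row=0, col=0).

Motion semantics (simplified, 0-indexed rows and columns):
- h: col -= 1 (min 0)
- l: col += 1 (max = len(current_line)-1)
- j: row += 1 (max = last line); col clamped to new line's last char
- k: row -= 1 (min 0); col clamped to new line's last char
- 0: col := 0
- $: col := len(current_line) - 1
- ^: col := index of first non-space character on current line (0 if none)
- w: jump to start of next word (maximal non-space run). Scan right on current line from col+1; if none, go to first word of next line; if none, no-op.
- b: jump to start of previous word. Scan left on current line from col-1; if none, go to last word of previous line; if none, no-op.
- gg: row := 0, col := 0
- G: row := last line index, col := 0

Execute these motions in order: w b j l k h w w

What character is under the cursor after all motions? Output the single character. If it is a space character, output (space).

After 1 (w): row=0 col=3 char='t'
After 2 (b): row=0 col=3 char='t'
After 3 (j): row=1 col=3 char='_'
After 4 (l): row=1 col=4 char='_'
After 5 (k): row=0 col=4 char='r'
After 6 (h): row=0 col=3 char='t'
After 7 (w): row=0 col=9 char='b'
After 8 (w): row=0 col=15 char='m'

Answer: m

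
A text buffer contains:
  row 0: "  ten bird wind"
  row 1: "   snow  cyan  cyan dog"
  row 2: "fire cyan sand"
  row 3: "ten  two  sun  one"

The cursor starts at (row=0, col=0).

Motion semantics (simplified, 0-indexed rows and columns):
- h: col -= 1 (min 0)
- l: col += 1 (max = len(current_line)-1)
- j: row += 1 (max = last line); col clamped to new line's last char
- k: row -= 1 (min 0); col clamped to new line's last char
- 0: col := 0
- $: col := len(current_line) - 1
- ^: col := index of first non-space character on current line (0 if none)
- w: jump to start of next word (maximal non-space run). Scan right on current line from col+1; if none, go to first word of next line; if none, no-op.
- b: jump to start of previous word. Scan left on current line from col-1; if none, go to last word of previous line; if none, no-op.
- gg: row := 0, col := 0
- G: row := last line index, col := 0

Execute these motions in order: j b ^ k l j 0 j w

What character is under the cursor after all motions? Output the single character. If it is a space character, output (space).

After 1 (j): row=1 col=0 char='_'
After 2 (b): row=0 col=11 char='w'
After 3 (^): row=0 col=2 char='t'
After 4 (k): row=0 col=2 char='t'
After 5 (l): row=0 col=3 char='e'
After 6 (j): row=1 col=3 char='s'
After 7 (0): row=1 col=0 char='_'
After 8 (j): row=2 col=0 char='f'
After 9 (w): row=2 col=5 char='c'

Answer: c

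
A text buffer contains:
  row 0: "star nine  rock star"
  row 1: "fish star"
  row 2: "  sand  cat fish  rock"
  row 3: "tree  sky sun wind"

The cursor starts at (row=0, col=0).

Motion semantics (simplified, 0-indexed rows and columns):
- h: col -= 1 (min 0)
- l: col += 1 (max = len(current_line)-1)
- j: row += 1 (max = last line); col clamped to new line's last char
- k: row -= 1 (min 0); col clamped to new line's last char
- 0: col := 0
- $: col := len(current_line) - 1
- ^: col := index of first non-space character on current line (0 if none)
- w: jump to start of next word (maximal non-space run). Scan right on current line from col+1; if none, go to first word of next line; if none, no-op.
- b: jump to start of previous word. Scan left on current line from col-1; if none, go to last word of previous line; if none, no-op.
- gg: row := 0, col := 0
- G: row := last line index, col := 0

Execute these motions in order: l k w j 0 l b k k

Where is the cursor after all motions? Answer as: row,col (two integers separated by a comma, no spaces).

After 1 (l): row=0 col=1 char='t'
After 2 (k): row=0 col=1 char='t'
After 3 (w): row=0 col=5 char='n'
After 4 (j): row=1 col=5 char='s'
After 5 (0): row=1 col=0 char='f'
After 6 (l): row=1 col=1 char='i'
After 7 (b): row=1 col=0 char='f'
After 8 (k): row=0 col=0 char='s'
After 9 (k): row=0 col=0 char='s'

Answer: 0,0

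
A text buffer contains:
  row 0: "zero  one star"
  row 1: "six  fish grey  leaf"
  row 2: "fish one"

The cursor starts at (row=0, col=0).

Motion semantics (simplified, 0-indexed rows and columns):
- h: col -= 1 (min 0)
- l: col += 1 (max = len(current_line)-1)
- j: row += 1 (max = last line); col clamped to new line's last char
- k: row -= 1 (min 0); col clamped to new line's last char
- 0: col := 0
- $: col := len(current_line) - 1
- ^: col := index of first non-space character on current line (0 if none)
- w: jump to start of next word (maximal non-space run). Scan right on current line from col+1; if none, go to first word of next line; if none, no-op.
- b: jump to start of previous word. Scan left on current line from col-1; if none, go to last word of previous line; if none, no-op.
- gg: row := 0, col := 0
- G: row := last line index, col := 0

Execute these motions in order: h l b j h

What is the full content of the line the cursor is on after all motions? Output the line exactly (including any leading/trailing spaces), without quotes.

After 1 (h): row=0 col=0 char='z'
After 2 (l): row=0 col=1 char='e'
After 3 (b): row=0 col=0 char='z'
After 4 (j): row=1 col=0 char='s'
After 5 (h): row=1 col=0 char='s'

Answer: six  fish grey  leaf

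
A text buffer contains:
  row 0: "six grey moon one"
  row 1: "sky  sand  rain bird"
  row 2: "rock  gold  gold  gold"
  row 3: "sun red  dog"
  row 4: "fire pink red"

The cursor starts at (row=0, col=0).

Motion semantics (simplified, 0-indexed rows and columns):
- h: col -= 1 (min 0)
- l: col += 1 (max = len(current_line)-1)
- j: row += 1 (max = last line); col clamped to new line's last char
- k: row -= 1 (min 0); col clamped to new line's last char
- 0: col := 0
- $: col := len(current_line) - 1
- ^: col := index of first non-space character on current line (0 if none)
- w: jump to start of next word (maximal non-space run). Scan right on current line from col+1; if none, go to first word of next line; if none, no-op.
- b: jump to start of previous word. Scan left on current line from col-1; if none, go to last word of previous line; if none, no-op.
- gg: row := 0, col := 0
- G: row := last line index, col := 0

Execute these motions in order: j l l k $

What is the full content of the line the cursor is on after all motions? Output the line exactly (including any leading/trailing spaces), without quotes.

Answer: six grey moon one

Derivation:
After 1 (j): row=1 col=0 char='s'
After 2 (l): row=1 col=1 char='k'
After 3 (l): row=1 col=2 char='y'
After 4 (k): row=0 col=2 char='x'
After 5 ($): row=0 col=16 char='e'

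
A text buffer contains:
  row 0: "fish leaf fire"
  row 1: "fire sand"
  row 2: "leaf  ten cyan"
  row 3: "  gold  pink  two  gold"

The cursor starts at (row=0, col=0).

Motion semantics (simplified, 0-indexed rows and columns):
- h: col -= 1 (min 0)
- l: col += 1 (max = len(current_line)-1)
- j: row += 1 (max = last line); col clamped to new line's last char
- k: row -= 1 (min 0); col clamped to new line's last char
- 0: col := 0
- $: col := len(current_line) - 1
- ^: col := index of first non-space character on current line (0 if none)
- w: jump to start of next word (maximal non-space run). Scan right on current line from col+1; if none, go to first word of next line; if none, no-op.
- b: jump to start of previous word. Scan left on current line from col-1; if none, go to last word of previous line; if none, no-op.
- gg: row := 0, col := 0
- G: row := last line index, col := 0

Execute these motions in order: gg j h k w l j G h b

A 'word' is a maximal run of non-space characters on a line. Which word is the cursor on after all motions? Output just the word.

After 1 (gg): row=0 col=0 char='f'
After 2 (j): row=1 col=0 char='f'
After 3 (h): row=1 col=0 char='f'
After 4 (k): row=0 col=0 char='f'
After 5 (w): row=0 col=5 char='l'
After 6 (l): row=0 col=6 char='e'
After 7 (j): row=1 col=6 char='a'
After 8 (G): row=3 col=0 char='_'
After 9 (h): row=3 col=0 char='_'
After 10 (b): row=2 col=10 char='c'

Answer: cyan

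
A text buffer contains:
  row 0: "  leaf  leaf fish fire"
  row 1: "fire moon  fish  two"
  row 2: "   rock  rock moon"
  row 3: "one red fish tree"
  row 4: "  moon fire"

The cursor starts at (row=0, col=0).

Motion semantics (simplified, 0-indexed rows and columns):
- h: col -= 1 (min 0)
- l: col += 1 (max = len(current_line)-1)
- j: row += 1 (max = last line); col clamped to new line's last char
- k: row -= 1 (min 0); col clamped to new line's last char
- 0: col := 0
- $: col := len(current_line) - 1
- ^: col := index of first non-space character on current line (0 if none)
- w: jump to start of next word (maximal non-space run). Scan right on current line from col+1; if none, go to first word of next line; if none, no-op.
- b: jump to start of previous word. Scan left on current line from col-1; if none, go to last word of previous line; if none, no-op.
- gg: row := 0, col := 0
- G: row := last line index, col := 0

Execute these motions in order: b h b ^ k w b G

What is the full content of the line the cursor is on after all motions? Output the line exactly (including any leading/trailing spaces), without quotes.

After 1 (b): row=0 col=0 char='_'
After 2 (h): row=0 col=0 char='_'
After 3 (b): row=0 col=0 char='_'
After 4 (^): row=0 col=2 char='l'
After 5 (k): row=0 col=2 char='l'
After 6 (w): row=0 col=8 char='l'
After 7 (b): row=0 col=2 char='l'
After 8 (G): row=4 col=0 char='_'

Answer:   moon fire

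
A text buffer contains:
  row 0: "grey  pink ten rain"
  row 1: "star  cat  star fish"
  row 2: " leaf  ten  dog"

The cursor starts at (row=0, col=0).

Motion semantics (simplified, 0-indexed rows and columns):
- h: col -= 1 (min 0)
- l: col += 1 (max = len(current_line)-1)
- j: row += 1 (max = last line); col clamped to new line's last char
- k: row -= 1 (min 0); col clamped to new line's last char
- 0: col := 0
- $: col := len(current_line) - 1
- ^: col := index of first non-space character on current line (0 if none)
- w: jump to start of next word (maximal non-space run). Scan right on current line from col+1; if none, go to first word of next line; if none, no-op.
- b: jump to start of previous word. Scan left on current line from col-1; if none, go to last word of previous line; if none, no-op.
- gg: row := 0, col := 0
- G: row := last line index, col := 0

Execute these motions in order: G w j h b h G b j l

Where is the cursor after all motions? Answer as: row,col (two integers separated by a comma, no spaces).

After 1 (G): row=2 col=0 char='_'
After 2 (w): row=2 col=1 char='l'
After 3 (j): row=2 col=1 char='l'
After 4 (h): row=2 col=0 char='_'
After 5 (b): row=1 col=16 char='f'
After 6 (h): row=1 col=15 char='_'
After 7 (G): row=2 col=0 char='_'
After 8 (b): row=1 col=16 char='f'
After 9 (j): row=2 col=14 char='g'
After 10 (l): row=2 col=14 char='g'

Answer: 2,14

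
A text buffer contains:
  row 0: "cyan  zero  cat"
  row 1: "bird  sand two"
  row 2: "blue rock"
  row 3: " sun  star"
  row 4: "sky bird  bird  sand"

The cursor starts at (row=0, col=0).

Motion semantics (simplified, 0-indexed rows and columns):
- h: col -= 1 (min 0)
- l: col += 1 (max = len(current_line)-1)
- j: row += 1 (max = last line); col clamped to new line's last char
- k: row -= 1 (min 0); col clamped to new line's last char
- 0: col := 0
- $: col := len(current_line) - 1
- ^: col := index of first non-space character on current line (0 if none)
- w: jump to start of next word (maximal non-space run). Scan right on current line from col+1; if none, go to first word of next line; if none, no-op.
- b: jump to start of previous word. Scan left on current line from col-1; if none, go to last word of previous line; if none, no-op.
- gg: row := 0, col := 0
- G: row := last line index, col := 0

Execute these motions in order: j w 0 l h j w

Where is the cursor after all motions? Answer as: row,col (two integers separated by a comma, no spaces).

After 1 (j): row=1 col=0 char='b'
After 2 (w): row=1 col=6 char='s'
After 3 (0): row=1 col=0 char='b'
After 4 (l): row=1 col=1 char='i'
After 5 (h): row=1 col=0 char='b'
After 6 (j): row=2 col=0 char='b'
After 7 (w): row=2 col=5 char='r'

Answer: 2,5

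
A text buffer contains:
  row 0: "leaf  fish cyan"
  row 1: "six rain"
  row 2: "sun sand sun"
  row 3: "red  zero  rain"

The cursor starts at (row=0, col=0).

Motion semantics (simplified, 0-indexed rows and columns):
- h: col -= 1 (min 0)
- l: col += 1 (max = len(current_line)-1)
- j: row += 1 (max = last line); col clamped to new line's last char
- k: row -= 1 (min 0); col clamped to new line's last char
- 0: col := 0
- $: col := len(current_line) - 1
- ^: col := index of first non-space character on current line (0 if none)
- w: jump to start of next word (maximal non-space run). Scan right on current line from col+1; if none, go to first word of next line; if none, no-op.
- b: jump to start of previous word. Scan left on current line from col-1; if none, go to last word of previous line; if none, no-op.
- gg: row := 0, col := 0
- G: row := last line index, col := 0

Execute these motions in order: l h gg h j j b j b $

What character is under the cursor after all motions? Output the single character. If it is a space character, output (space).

After 1 (l): row=0 col=1 char='e'
After 2 (h): row=0 col=0 char='l'
After 3 (gg): row=0 col=0 char='l'
After 4 (h): row=0 col=0 char='l'
After 5 (j): row=1 col=0 char='s'
After 6 (j): row=2 col=0 char='s'
After 7 (b): row=1 col=4 char='r'
After 8 (j): row=2 col=4 char='s'
After 9 (b): row=2 col=0 char='s'
After 10 ($): row=2 col=11 char='n'

Answer: n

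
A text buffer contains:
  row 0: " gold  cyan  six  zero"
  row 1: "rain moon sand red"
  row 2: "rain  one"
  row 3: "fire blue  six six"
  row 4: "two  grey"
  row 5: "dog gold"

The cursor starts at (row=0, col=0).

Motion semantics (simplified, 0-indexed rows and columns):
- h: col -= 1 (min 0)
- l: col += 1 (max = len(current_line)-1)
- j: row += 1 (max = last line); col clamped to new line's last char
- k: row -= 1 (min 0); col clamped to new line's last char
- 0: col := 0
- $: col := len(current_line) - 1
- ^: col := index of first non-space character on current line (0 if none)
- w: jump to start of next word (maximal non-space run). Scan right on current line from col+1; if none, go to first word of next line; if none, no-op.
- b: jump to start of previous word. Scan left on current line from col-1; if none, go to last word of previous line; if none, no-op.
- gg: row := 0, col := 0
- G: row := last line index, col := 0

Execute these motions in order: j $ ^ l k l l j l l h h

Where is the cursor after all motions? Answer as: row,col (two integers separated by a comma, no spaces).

After 1 (j): row=1 col=0 char='r'
After 2 ($): row=1 col=17 char='d'
After 3 (^): row=1 col=0 char='r'
After 4 (l): row=1 col=1 char='a'
After 5 (k): row=0 col=1 char='g'
After 6 (l): row=0 col=2 char='o'
After 7 (l): row=0 col=3 char='l'
After 8 (j): row=1 col=3 char='n'
After 9 (l): row=1 col=4 char='_'
After 10 (l): row=1 col=5 char='m'
After 11 (h): row=1 col=4 char='_'
After 12 (h): row=1 col=3 char='n'

Answer: 1,3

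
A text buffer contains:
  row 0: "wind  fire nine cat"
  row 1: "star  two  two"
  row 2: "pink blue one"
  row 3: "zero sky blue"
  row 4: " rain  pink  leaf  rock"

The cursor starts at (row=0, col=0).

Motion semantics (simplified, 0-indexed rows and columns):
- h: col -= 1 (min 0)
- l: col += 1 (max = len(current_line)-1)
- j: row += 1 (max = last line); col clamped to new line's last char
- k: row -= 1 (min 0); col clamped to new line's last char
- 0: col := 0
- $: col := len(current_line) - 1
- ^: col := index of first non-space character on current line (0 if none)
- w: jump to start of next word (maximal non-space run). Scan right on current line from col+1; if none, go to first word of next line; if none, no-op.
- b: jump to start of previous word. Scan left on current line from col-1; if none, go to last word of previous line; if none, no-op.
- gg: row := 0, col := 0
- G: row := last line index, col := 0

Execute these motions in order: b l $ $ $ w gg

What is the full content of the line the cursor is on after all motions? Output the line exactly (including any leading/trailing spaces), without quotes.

After 1 (b): row=0 col=0 char='w'
After 2 (l): row=0 col=1 char='i'
After 3 ($): row=0 col=18 char='t'
After 4 ($): row=0 col=18 char='t'
After 5 ($): row=0 col=18 char='t'
After 6 (w): row=1 col=0 char='s'
After 7 (gg): row=0 col=0 char='w'

Answer: wind  fire nine cat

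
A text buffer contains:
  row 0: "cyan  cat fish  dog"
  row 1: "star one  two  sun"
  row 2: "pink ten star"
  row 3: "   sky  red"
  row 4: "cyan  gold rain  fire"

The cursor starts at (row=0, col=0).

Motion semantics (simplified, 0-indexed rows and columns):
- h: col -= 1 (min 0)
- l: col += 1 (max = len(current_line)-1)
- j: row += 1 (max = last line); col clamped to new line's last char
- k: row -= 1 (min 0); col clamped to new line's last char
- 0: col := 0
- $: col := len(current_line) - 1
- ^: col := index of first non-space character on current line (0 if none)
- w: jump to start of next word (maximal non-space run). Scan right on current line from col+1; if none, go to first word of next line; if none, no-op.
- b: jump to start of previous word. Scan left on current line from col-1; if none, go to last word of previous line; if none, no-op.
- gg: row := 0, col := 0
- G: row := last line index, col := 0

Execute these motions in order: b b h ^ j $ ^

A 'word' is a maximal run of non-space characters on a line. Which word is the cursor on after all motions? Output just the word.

After 1 (b): row=0 col=0 char='c'
After 2 (b): row=0 col=0 char='c'
After 3 (h): row=0 col=0 char='c'
After 4 (^): row=0 col=0 char='c'
After 5 (j): row=1 col=0 char='s'
After 6 ($): row=1 col=17 char='n'
After 7 (^): row=1 col=0 char='s'

Answer: star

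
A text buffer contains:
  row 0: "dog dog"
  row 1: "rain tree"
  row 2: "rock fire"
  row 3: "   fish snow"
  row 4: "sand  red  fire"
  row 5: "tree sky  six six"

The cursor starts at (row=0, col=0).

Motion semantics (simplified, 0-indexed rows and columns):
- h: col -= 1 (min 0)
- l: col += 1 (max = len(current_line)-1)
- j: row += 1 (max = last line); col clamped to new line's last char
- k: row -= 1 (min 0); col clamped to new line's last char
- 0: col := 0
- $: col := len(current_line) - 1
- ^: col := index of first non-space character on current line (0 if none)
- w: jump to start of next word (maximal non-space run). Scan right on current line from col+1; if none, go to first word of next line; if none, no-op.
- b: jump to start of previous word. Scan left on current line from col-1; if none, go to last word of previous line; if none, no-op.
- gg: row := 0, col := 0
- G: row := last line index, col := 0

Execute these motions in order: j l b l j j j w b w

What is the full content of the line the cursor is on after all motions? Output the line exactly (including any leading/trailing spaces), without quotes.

Answer: sand  red  fire

Derivation:
After 1 (j): row=1 col=0 char='r'
After 2 (l): row=1 col=1 char='a'
After 3 (b): row=1 col=0 char='r'
After 4 (l): row=1 col=1 char='a'
After 5 (j): row=2 col=1 char='o'
After 6 (j): row=3 col=1 char='_'
After 7 (j): row=4 col=1 char='a'
After 8 (w): row=4 col=6 char='r'
After 9 (b): row=4 col=0 char='s'
After 10 (w): row=4 col=6 char='r'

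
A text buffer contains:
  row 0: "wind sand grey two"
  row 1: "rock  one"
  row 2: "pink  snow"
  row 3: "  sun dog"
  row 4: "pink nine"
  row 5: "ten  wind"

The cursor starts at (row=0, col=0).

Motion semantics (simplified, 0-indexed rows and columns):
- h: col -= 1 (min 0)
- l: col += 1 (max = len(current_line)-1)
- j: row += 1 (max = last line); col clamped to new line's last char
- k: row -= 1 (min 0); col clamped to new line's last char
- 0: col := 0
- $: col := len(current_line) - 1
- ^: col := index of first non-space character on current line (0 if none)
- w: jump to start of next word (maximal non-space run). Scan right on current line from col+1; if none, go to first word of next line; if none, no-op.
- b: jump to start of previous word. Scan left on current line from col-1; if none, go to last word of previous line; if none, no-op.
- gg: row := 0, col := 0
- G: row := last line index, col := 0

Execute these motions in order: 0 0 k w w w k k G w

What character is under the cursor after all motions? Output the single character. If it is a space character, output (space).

Answer: w

Derivation:
After 1 (0): row=0 col=0 char='w'
After 2 (0): row=0 col=0 char='w'
After 3 (k): row=0 col=0 char='w'
After 4 (w): row=0 col=5 char='s'
After 5 (w): row=0 col=10 char='g'
After 6 (w): row=0 col=15 char='t'
After 7 (k): row=0 col=15 char='t'
After 8 (k): row=0 col=15 char='t'
After 9 (G): row=5 col=0 char='t'
After 10 (w): row=5 col=5 char='w'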